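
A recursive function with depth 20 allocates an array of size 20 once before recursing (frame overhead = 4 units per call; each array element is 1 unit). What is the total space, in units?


Array allocation: 20 units (allocated once)
Stack frames: 20 deep * 4 per frame = 80 units
Total = 20 + 80 = 100


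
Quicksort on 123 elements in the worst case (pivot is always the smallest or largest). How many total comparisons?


In the worst case, each partition step picks the worst pivot:
  Partition 1: 122 comparisons (n-1 elements to compare)
  Partition 2: 121 comparisons
  Partition 3: 120 comparisons
  Partition 4: 119 comparisons
  Partition 5: 118 comparisons
  ...
  Last partition: 0 comparisons
Total = (n-1) + (n-2) + ... + 1 + 0 = n*(n-1)/2
= 123*122/2 = 7503


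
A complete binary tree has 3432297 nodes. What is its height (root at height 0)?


In a complete binary tree, level k holds nodes 2^k .. 2^(k+1)-1 (1-indexed).
Height = floor(log2(n)) = floor(log2(3432297)) = 21
Check: 2^21 = 2097152 <= 3432297 < 4194304 = 2^22


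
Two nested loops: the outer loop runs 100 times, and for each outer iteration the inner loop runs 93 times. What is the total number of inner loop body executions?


Outer loop: 100 iterations
Inner loop: 93 iterations per outer iteration
Total = 100 * 93 = 9300


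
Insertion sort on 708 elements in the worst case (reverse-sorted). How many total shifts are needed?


In the worst case (reverse-sorted), each element shifts past all previous:
  Element 1: 1 shifts
  Element 2: 2 shifts
  Element 3: 3 shifts
  Element 4: 4 shifts
  Element 5: 5 shifts
  ...
  Element 707: 707 shifts
Total = 1 + 2 + ... + 707
= 708*(708-1)/2 = 250278


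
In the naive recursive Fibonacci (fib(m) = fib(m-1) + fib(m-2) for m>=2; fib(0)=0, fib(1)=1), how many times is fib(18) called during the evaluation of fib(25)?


Let N(m) = number of times fib(m) is called while evaluating fib(25).
N(25) = 1 (the initial call).
N(24) = 1 (only fib(25) calls it).
For 1 <= m <= 23: fib(m) is called by fib(m+1) and fib(m+2), so
  N(m) = N(m+1) + N(m+2).
fib(0) is called only by fib(2), so N(0) = N(2).
Walk down from m=25:
  N(25)=1, N(24)=1, N(23)=2, N(22)=3, N(21)=5, N(20)=8, N(19)=13, N(18)=21
N(18) = 21


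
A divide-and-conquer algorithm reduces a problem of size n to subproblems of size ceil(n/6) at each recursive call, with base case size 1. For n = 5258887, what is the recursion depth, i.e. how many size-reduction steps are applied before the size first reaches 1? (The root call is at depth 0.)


Each step divides the size by 6 (rounding up); after k steps the size is ceil(n/6^k), which equals 1 exactly when 6^k >= n.
So the depth is the smallest k with 6^k >= 5258887, i.e. ceil(log_6(5258887)).
6^8 = 1679616 < 5258887 <= 10077696 = 6^9
Recursion depth = 9


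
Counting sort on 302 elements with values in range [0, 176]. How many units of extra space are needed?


Output array size: 302 (to store sorted result)
Count array size: 177 (one slot per possible value, range 0 to 176)
Total extra space = 302 + 177 = 479


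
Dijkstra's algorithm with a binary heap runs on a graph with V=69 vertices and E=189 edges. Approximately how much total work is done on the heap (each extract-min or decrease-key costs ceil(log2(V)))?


Dijkstra with a binary heap: each vertex is extracted once, each edge may relax once.
Each heap operation costs O(log V).
V + E = 69 + 189 = 258
ceil(log2(69)) = 7 (since 2^6 = 64 < 69 <= 128 = 2^7)
Total heap work = (V+E) * ceil(log2(V)) = 258 * 7 = 1806


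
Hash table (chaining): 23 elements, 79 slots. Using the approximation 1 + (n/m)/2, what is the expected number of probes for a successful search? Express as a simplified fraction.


Computing expected probes:
alpha = 23/79
= 1 + alpha/2
= 1 + 23/(2*79)
= (2*79 + 23) / (2*79)
= 181/158


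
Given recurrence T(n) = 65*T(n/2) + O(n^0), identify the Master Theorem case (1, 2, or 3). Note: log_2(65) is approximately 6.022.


Master Theorem parameters: a=65, b=2, c=0
log_b(a) = 6.022
Compare b^c with a: 2^0 = 1 < 65, so c < log_b(a).
Comparing c=0 vs log_b(a)=6.022:
0 < 6.022 => Case 1
Result: T(n) = O(n^(log_2 65)) ~ O(n^6.022)
Master Theorem case = 1


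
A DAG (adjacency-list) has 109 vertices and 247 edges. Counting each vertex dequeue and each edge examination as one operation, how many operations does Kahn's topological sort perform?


V = 109 (vertex processing)
E = 247 (edge processing)
V + E = 109 + 247 = 356


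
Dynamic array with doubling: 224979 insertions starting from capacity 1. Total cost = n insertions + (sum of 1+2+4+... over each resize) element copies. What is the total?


n = 224979
Insertion costs: 224979
Resizes copy 1, 2, 4, ... up to the largest power of 2 that is <= n-1 = 224978, i.e. 131072.
Copy costs = 1 + 2 + 4 + 8 + 16 + 32 + 64 + 128 + 256 + 512 + 1024 + 2048 + 4096 + 8192 + 16384 + 32768 + 65536 + 131072 = 262143
Total = 224979 + 262143 = 487122


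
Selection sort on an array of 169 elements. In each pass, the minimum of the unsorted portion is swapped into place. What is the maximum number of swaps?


Selection sort performs one swap per pass:
  Pass 1: find min in positions 0 to 168, swap with position 0
  Pass 2: find min in positions 1 to 168, swap with position 1
  Pass 3: find min in positions 2 to 168, swap with position 2
  Pass 4: find min in positions 3 to 168, swap with position 3
  Pass 5: find min in positions 4 to 168, swap with position 4
  ... (163 more passes)
Total passes (and swaps) = n - 1 = 169 - 1 = 168


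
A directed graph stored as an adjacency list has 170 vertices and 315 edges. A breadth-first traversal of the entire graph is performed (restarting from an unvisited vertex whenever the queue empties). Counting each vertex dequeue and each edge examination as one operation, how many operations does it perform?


A full BFS traversal dequeues each vertex once and examines each edge once.
Vertex visits: 170
Edge visits: 315
V + E = 170 + 315 = 485


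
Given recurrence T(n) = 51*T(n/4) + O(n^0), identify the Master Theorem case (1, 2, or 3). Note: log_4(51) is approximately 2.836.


Master Theorem parameters: a=51, b=4, c=0
log_b(a) = 2.836
Compare b^c with a: 4^0 = 1 < 51, so c < log_b(a).
Comparing c=0 vs log_b(a)=2.836:
0 < 2.836 => Case 1
Result: T(n) = O(n^(log_4 51)) ~ O(n^2.836)
Master Theorem case = 1


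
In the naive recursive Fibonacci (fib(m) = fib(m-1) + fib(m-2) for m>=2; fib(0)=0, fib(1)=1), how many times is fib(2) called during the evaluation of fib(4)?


Let N(m) = number of times fib(m) is called while evaluating fib(4).
N(4) = 1 (the initial call).
N(3) = 1 (only fib(4) calls it).
For 1 <= m <= 2: fib(m) is called by fib(m+1) and fib(m+2), so
  N(m) = N(m+1) + N(m+2).
fib(0) is called only by fib(2), so N(0) = N(2).
Walk down from m=4:
  N(4)=1, N(3)=1, N(2)=2
N(2) = 2


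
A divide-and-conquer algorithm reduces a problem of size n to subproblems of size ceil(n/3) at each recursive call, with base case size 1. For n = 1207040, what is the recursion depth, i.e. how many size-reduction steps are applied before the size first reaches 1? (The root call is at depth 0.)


Each step divides the size by 3 (rounding up); after k steps the size is ceil(n/3^k), which equals 1 exactly when 3^k >= n.
So the depth is the smallest k with 3^k >= 1207040, i.e. ceil(log_3(1207040)).
3^12 = 531441 < 1207040 <= 1594323 = 3^13
Recursion depth = 13


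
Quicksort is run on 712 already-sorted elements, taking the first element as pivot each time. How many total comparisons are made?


Sum of comparisons per partition:
711 + 710 + ... + 1 + 0
= 712 * (712 - 1) / 2
= 712 * 711 / 2
= 253116


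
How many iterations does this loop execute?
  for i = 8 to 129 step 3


The loop variable i takes values starting at 8 and increments by 3 each iteration.
Sequence: i = 8, 11, 14, 17, 20, 23, 26, 29, 32, ...
The upper bound 129 is inclusive, so the count is floor((last - first) / step) + 1:
floor((129 - 8) / 3) + 1 = floor(121/3) + 1 = 40 + 1 = 41


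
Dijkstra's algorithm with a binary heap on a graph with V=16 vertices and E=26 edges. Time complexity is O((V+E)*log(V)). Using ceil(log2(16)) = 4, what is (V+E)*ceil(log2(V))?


Dijkstra with a binary heap: each vertex is extracted once, each edge may relax once.
Each heap operation costs O(log V).
V + E = 16 + 26 = 42
ceil(log2(16)) = 4 (since 2^3 = 8 < 16 <= 16 = 2^4)
Total heap work = (V+E) * ceil(log2(V)) = 42 * 4 = 168


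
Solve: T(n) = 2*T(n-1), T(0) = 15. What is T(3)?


Unrolling:
T(3) = 2*T(2) = 2^2*T(1) = ... = 2^3*T(0)
= 2^3 * 15
= 8 * 15 = 120


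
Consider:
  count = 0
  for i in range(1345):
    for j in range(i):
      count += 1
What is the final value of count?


For each i, the inner loop runs i times:
  i=0: inner runs 0 times
  i=1: inner runs 1 time
  i=2: inner runs 2 times
  i=3: inner runs 3 times
  i=4: inner runs 4 times
  i=5: inner runs 5 times
  i=6: inner runs 6 times
  i=7: inner runs 7 times
  ...
Total = 0 + 1 + 2 + ... + 1344 = 1345*(1345-1)/2 = 903840


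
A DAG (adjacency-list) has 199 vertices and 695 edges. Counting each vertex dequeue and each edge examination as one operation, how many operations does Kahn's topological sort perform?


V = 199 (vertex processing)
E = 695 (edge processing)
V + E = 199 + 695 = 894


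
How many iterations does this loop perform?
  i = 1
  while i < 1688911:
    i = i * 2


The loop variable doubles each iteration:
i = 1 -> 2 -> 4 -> 8 -> 16 -> 32 -> 64 -> 128 -> 256 -> 512 -> 1024 -> 2048 -> 4096 -> 8192 -> 16384 -> 32768 -> 65536 -> 131072 -> 262144 -> 524288 -> 1048576 -> 2097152 (stop, 2097152 >= 1688911)
Number of doublings = ceil(log2(1688911)) = 21


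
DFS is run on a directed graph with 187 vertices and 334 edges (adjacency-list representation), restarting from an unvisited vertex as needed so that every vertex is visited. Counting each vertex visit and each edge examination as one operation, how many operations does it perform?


A full DFS traversal processes each vertex exactly once (push/pop on stack).
Each directed edge is examined once.
V = 187, E = 334
V + E = 521


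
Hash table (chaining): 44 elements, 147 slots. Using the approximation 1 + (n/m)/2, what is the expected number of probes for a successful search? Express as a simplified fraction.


Computing expected probes:
alpha = 44/147
= 1 + alpha/2
= 1 + 44/(2*147)
= (2*147 + 44) / (2*147)
= 338/294 = 169/147


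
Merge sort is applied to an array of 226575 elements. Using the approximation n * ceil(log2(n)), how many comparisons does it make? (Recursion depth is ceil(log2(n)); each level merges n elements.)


Merge sort divides the array into halves recursively.
Number of levels = ceil(log2(226575)) = 18
At each level, approximately n = 226575 comparisons are needed for merging.
Total comparisons ~ n * ceil(log2(n)) = 226575 * 18 = 4078350


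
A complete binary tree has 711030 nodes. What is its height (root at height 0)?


In a complete binary tree, level k holds nodes 2^k .. 2^(k+1)-1 (1-indexed).
Height = floor(log2(n)) = floor(log2(711030)) = 19
Check: 2^19 = 524288 <= 711030 < 1048576 = 2^20


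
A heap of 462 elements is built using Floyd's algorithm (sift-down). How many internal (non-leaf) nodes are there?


Leaf nodes occupy roughly half the array.
Sift-down is called for each internal node, starting from the last one.
Internal nodes = floor(n/2) = floor(462/2) = 231


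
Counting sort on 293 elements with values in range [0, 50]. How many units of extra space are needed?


Output array size: 293 (to store sorted result)
Count array size: 51 (one slot per possible value, range 0 to 50)
Total extra space = 293 + 51 = 344


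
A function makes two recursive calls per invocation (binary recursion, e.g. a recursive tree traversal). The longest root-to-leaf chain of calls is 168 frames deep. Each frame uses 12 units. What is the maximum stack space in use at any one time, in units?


Binary recursion: the two calls run one after the other, so only one root-to-leaf chain of frames is on the stack at a time.
Maximum depth (longest chain) = 168 frames
Each frame = 12 units
Max stack space = 168 * 12 = 2016


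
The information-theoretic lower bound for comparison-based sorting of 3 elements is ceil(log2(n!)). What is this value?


A binary decision tree of height h has at most 2^h leaves and needs at least n! of them, so h >= ceil(log2(n!)).
Compute 3! as a running product:
  x2 = 2, x3 = 6
3! = 6
Bracket between powers of 2:
  2^2 = 4 < 6 <= 8 = 2^3
So ceil(log2(3!)) = 3


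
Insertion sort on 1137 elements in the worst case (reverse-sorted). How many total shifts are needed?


In the worst case (reverse-sorted), each element shifts past all previous:
  Element 1: 1 shifts
  Element 2: 2 shifts
  Element 3: 3 shifts
  Element 4: 4 shifts
  Element 5: 5 shifts
  ...
  Element 1136: 1136 shifts
Total = 1 + 2 + ... + 1136
= 1137*(1137-1)/2 = 645816


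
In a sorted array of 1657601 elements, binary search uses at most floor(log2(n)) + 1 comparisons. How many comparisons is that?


Halving sequence: 1657601 -> 828800 -> 414400 -> 207200 -> 103600 -> 51800 -> 25900 -> 12950 -> 6475 -> 3237 -> 1618 -> 809 -> 404 -> 202 -> 101 -> 50 -> 25 -> 12 -> 6 -> 3 -> 1
Number of halvings = 20
Max comparisons = 20 + 1 = 21


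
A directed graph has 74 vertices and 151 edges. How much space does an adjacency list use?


Adjacency list: one list head per vertex + one entry per edge
Vertex heads: 74
Edge entries: 151
Total = 74 + 151 = 225


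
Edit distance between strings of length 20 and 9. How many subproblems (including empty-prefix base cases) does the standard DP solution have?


The table includes base cases (empty prefixes).
Rows: (m+1) = 21
Columns: (n+1) = 10
Total = 21 * 10 = 210


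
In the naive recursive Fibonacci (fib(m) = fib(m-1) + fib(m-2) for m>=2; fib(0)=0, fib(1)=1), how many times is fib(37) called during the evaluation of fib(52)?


Let N(m) = number of times fib(m) is called while evaluating fib(52).
N(52) = 1 (the initial call).
N(51) = 1 (only fib(52) calls it).
For 1 <= m <= 50: fib(m) is called by fib(m+1) and fib(m+2), so
  N(m) = N(m+1) + N(m+2).
fib(0) is called only by fib(2), so N(0) = N(2).
Walk down from m=52:
  N(52)=1, N(51)=1, N(50)=2, N(49)=3, N(48)=5, N(47)=8, N(46)=13, N(45)=21, N(44)=34, N(43)=55, N(42)=89, N(41)=144, N(40)=233, N(39)=377, N(38)=610, N(37)=987
N(37) = 987


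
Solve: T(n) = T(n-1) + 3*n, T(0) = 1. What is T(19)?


Expanding the recurrence:
T(19) = T(18) + 3*19
       = T(17) + 3*18 + 3*19
       ...
       = T(0) + 3*(1 + 2 + ... + 19)
       = 1 + 3 * 19*20/2
       = 1 + 3 * 190
       = 1 + 570 = 571


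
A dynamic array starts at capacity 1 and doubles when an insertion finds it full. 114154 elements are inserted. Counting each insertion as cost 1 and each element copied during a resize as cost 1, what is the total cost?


n = 114154
Insertion costs: 114154
Resizes copy 1, 2, 4, ... up to the largest power of 2 that is <= n-1 = 114153, i.e. 65536.
Copy costs = 1 + 2 + 4 + 8 + 16 + 32 + 64 + 128 + 256 + 512 + 1024 + 2048 + 4096 + 8192 + 16384 + 32768 + 65536 = 131071
Total = 114154 + 131071 = 245225


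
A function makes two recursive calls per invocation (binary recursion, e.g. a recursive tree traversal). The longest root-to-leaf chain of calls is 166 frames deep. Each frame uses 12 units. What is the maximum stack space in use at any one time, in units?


Binary recursion: the two calls run one after the other, so only one root-to-leaf chain of frames is on the stack at a time.
Maximum depth (longest chain) = 166 frames
Each frame = 12 units
Max stack space = 166 * 12 = 1992


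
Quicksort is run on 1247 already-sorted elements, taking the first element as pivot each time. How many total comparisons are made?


Sum of comparisons per partition:
1246 + 1245 + ... + 1 + 0
= 1247 * (1247 - 1) / 2
= 1247 * 1246 / 2
= 776881


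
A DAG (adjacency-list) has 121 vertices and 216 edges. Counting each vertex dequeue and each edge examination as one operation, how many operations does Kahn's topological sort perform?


V = 121 (vertex processing)
E = 216 (edge processing)
V + E = 121 + 216 = 337


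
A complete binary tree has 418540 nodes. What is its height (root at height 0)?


In a complete binary tree, level k holds nodes 2^k .. 2^(k+1)-1 (1-indexed).
Height = floor(log2(n)) = floor(log2(418540)) = 18
Check: 2^18 = 262144 <= 418540 < 524288 = 2^19


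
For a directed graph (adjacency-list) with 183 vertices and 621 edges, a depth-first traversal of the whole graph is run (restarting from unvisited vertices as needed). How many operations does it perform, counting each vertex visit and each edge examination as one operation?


A full DFS traversal visits each vertex once and examines each edge once.
V = 183
E = 621
Sum = 183 + 621 = 804


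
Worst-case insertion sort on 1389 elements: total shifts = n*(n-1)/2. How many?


Sum of shifts = 1 + 2 + 3 + ... + 1388
= 1389 * 1388 / 2
= 1927932 / 2
= 963966


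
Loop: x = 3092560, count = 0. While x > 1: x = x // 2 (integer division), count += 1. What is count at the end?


The variable x halves each step:
x = 3092560 -> 1546280 -> 773140 -> 386570 -> 193285 -> 96642 -> 48321 -> 24160 -> 12080 -> 6040 -> 3020 -> 1510 -> 755 -> 377 -> 188 -> 94 -> 47 -> 23 -> 11 -> 5 -> 2 -> 1
Number of halvings = floor(log2(3092560)) = 21


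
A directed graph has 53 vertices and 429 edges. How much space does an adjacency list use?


Adjacency list: one list head per vertex + one entry per edge
Vertex heads: 53
Edge entries: 429
Total = 53 + 429 = 482


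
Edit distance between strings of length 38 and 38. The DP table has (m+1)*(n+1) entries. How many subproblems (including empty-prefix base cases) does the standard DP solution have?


The table includes base cases (empty prefixes).
Rows: (m+1) = 39
Columns: (n+1) = 39
Total = 39 * 39 = 1521


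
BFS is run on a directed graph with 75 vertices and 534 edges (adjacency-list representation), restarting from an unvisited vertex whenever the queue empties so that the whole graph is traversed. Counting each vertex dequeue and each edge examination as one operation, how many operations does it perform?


A full BFS traversal dequeues each vertex exactly once and examines each directed edge exactly once.
V = 75 (vertex processing cost)
E = 534 (edge examination cost)
Total operations proportional to V + E = 75 + 534 = 609


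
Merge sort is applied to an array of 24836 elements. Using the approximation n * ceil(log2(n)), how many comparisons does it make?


Merge sort divides the array into halves recursively.
Number of levels = ceil(log2(24836)) = 15
At each level, approximately n = 24836 comparisons are needed for merging.
Total comparisons ~ n * ceil(log2(n)) = 24836 * 15 = 372540


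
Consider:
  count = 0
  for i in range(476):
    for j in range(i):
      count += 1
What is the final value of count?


For each i, the inner loop runs i times:
  i=0: inner runs 0 times
  i=1: inner runs 1 time
  i=2: inner runs 2 times
  i=3: inner runs 3 times
  i=4: inner runs 4 times
  i=5: inner runs 5 times
  i=6: inner runs 6 times
  i=7: inner runs 7 times
  ...
Total = 0 + 1 + 2 + ... + 475 = 476*(476-1)/2 = 113050


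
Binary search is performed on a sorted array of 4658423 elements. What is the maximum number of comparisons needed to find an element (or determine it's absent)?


Binary search halves the search space each comparison:
  Step 1: search space = 4658423 -> 2329211
  Step 2: search space = 2329211 -> 1164605
  Step 3: search space = 1164605 -> 582302
  Step 4: search space = 582302 -> 291151
  Step 5: search space = 291151 -> 145575
  Step 6: search space = 145575 -> 72787
  Step 7: search space = 72787 -> 36393
  Step 8: search space = 36393 -> 18196
  Step 9: search space = 18196 -> 9098
  Step 10: search space = 9098 -> 4549
  Step 11: search space = 4549 -> 2274
  Step 12: search space = 2274 -> 1137
  Step 13: search space = 1137 -> 568
  Step 14: search space = 568 -> 284
  Step 15: search space = 284 -> 142
  Step 16: search space = 142 -> 71
  Step 17: search space = 71 -> 35
  Step 18: search space = 35 -> 17
  Step 19: search space = 17 -> 8
  Step 20: search space = 8 -> 4
  Step 21: search space = 4 -> 2
  Step 22: search space = 2 -> 1
  Step 23: search space = 1 (final check)
Maximum comparisons = floor(log2(4658423)) + 1 = 22 + 1 = 23


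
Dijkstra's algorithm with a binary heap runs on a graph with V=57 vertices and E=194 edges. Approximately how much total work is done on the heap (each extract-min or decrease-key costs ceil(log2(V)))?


Dijkstra with a binary heap: each vertex is extracted once, each edge may relax once.
Each heap operation costs O(log V).
V + E = 57 + 194 = 251
ceil(log2(57)) = 6 (since 2^5 = 32 < 57 <= 64 = 2^6)
Total heap work = (V+E) * ceil(log2(V)) = 251 * 6 = 1506


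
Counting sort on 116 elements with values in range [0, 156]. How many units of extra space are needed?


Output array size: 116 (to store sorted result)
Count array size: 157 (one slot per possible value, range 0 to 156)
Total extra space = 116 + 157 = 273


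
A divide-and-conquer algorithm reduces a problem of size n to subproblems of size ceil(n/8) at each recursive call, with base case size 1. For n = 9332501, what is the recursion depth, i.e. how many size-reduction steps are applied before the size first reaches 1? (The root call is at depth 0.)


Each step divides the size by 8 (rounding up); after k steps the size is ceil(n/8^k), which equals 1 exactly when 8^k >= n.
So the depth is the smallest k with 8^k >= 9332501, i.e. ceil(log_8(9332501)).
8^7 = 2097152 < 9332501 <= 16777216 = 8^8
Recursion depth = 8


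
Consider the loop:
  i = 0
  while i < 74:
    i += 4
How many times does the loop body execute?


Starting at i = 0, each iteration adds 4.
Iterations until i >= 74:
  Iteration 1: i = 0 -> i = 4
  Iteration 2: i = 4 -> i = 8
  Iteration 3: i = 8 -> i = 12
  Iteration 4: i = 12 -> i = 16
  Iteration 5: i = 16 -> i = 20
  Iteration 6: i = 20 -> i = 24
  Iteration 7: i = 24 -> i = 28
  Iteration 8: i = 28 -> i = 32
  ... continuing ...
Total iterations = ceil(74/4) = 19


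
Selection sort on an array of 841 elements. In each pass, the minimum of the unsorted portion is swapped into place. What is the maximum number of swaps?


Selection sort performs one swap per pass:
  Pass 1: find min in positions 0 to 840, swap with position 0
  Pass 2: find min in positions 1 to 840, swap with position 1
  Pass 3: find min in positions 2 to 840, swap with position 2
  Pass 4: find min in positions 3 to 840, swap with position 3
  Pass 5: find min in positions 4 to 840, swap with position 4
  ... (835 more passes)
Total passes (and swaps) = n - 1 = 841 - 1 = 840


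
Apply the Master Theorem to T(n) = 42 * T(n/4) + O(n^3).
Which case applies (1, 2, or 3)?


The Master Theorem: T(n) = a*T(n/b) + O(n^c)
  a = 42, b = 4, c = 3
log_b(a) = log_4(42) ~ 2.696
Compare b^c with a: 4^3 = 64 > 42, so c > log_b(a).
Since c > log_b(a), Case 3 applies.
T(n) = O(n^3)
Master Theorem case = 3


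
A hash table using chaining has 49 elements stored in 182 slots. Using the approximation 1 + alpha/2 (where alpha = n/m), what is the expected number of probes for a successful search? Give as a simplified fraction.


Load factor alpha = n/m = 49/182
Expected probes = 1 + alpha/2 = 1 + 49/(2*182)
= 1 + 49/364
= 364/364 + 49/364
= 413/364
Simplify: 59/52


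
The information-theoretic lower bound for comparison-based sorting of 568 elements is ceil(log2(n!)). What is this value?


A binary decision tree of height h has at most 2^h leaves and needs at least n! of them, so h >= ceil(log2(n!)).
568! is far too large to multiply out, so use Stirling's series:
  ln(n!) ~ n ln n - n + (1/2) ln(2 pi n) + 1/(12n)  (error below 1/(360 n^3), negligible here)
  ln(568) = 6.3421214
  n ln n = 568 * 6.3421214 = 3602.3250
  (1/2) ln(2 pi * 568) = (1/2) ln(3568.8493) = 4.0900
  1/(12*568) = 0.0001
  ln(568!) ~ 3602.3250 - 568 + 4.0900 + 0.0001 = 3038.4151
Convert to base 2: log2(568!) = 3038.4151 / ln 2 = 3038.4151 / 0.69314718 = 4383.5064
ceil(4383.5064) = 4384


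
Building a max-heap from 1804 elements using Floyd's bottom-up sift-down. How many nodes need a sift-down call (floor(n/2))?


In a heap of 1804 elements (0-indexed array):
  Last element index: 1803
  Parent of last element: floor((1803 - 1) / 2) = 901
  Internal nodes: indices 0 to 901
  Count = floor(1804/2) = 902


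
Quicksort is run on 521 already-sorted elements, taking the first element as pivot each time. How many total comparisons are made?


Sum of comparisons per partition:
520 + 519 + ... + 1 + 0
= 521 * (521 - 1) / 2
= 521 * 520 / 2
= 135460


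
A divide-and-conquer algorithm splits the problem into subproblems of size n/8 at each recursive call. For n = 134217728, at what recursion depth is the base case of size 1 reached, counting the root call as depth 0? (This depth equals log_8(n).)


At each depth, the problem size is divided by 8:
  Depth 0: problem size = 134217728
  Depth 1: problem size = 16777216
  Depth 2: problem size = 2097152
  Depth 3: problem size = 262144
  Depth 4: problem size = 32768
  Depth 5: problem size = 4096
  Depth 6: problem size = 512
  Depth 7: problem size = 64
  Depth 8: problem size = 8
  Depth 9: problem size = 1 (base case)
The base case is reached at depth log_8(134217728) = 9 (the tree has 10 levels counting depth 0, but the depth asked for is 9).
Recursion depth = 9


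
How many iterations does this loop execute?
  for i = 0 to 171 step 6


The loop variable i takes values starting at 0 and increments by 6 each iteration.
Sequence: i = 0, 6, 12, 18, 24, 30, 36, 42, 48, ...
The upper bound 171 is inclusive, so the count is floor((last - first) / step) + 1:
floor((171 - 0) / 6) + 1 = floor(171/6) + 1 = 28 + 1 = 29


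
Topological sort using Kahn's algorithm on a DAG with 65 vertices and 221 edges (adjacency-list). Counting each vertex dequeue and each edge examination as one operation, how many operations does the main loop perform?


Kahn's algorithm:
  1. Compute in-degrees: O(V + E)
  2. Process queue: each vertex dequeued once (O(V))
     each edge examined once (O(E))
Total = V + E = 65 + 221 = 286


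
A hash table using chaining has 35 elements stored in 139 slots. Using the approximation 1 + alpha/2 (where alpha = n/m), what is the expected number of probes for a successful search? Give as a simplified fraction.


Load factor alpha = n/m = 35/139
Expected probes = 1 + alpha/2 = 1 + 35/(2*139)
= 1 + 35/278
= 278/278 + 35/278
= 313/278


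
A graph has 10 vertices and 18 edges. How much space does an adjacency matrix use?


Adjacency matrix: V x V grid of entries
Space = V^2 = 10^2 = 10 * 10 = 100


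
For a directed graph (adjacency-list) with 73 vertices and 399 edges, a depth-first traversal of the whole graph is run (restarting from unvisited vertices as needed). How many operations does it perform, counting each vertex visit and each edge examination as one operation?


A full DFS traversal visits each vertex once and examines each edge once.
V = 73
E = 399
Sum = 73 + 399 = 472


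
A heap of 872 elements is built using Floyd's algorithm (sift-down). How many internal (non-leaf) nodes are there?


Leaf nodes occupy roughly half the array.
Sift-down is called for each internal node, starting from the last one.
Internal nodes = floor(n/2) = floor(872/2) = 436


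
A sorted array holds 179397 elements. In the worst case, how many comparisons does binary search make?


Halving sequence: 179397 -> 89698 -> 44849 -> 22424 -> 11212 -> 5606 -> 2803 -> 1401 -> 700 -> 350 -> 175 -> 87 -> 43 -> 21 -> 10 -> 5 -> 2 -> 1
Number of halvings = 17
Max comparisons = 17 + 1 = 18


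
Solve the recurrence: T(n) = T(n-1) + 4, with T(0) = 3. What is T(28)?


Unrolling the recurrence:
T(28) = T(27) + 4
       = T(26) + 4 + 4
       = T(25) + 4*3
       ...
       = T(0) + 4*28
       = 3 + 112 = 115


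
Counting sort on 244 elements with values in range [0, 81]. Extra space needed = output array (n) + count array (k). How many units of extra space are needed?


Output array size: 244 (to store sorted result)
Count array size: 82 (one slot per possible value, range 0 to 81)
Total extra space = 244 + 82 = 326


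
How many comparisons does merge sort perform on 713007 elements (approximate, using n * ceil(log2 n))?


Recursion depth: ceil(log2(713007)) = 20
Each recursion level merges n = 713007 elements
Total = 713007 * 20 = 14260140


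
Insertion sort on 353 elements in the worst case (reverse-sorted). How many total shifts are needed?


In the worst case (reverse-sorted), each element shifts past all previous:
  Element 1: 1 shifts
  Element 2: 2 shifts
  Element 3: 3 shifts
  Element 4: 4 shifts
  Element 5: 5 shifts
  ...
  Element 352: 352 shifts
Total = 1 + 2 + ... + 352
= 353*(353-1)/2 = 62128


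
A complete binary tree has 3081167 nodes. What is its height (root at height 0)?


In a complete binary tree, level k holds nodes 2^k .. 2^(k+1)-1 (1-indexed).
Height = floor(log2(n)) = floor(log2(3081167)) = 21
Check: 2^21 = 2097152 <= 3081167 < 4194304 = 2^22


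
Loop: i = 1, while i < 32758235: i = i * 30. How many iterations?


i multiplies by 30 each step:
i = 1 -> 30 -> 900 -> 27000 -> 810000 -> 24300000 -> 729000000 (stop)
Iterations = ceil(log_30(32758235)) = 6


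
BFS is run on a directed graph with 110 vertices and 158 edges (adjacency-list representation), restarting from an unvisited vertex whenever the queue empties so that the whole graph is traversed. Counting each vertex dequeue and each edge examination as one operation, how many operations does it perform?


A full BFS traversal dequeues each vertex exactly once and examines each directed edge exactly once.
V = 110 (vertex processing cost)
E = 158 (edge examination cost)
Total operations proportional to V + E = 110 + 158 = 268


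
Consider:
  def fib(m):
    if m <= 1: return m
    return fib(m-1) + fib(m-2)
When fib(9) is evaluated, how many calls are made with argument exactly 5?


Let N(m) = number of times fib(m) is called while evaluating fib(9).
N(9) = 1 (the initial call).
N(8) = 1 (only fib(9) calls it).
For 1 <= m <= 7: fib(m) is called by fib(m+1) and fib(m+2), so
  N(m) = N(m+1) + N(m+2).
fib(0) is called only by fib(2), so N(0) = N(2).
Walk down from m=9:
  N(9)=1, N(8)=1, N(7)=2, N(6)=3, N(5)=5
N(5) = 5


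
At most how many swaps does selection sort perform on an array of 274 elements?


Each of the 273 passes places one element in its final position.
Pass 1: swap minimum into position 0
Pass 2: swap minimum of remaining into position 1
...
Pass 273: last two elements, one swap
Maximum swaps = 274 - 1 = 273


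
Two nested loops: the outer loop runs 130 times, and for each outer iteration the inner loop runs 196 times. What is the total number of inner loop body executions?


Outer loop: 130 iterations
Inner loop: 196 iterations per outer iteration
Total = 130 * 196 = 25480


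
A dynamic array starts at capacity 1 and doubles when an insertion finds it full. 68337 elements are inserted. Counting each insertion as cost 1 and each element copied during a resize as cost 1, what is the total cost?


n = 68337
Insertion costs: 68337
Resizes copy 1, 2, 4, ... up to the largest power of 2 that is <= n-1 = 68336, i.e. 65536.
Copy costs = 1 + 2 + 4 + 8 + 16 + 32 + 64 + 128 + 256 + 512 + 1024 + 2048 + 4096 + 8192 + 16384 + 32768 + 65536 = 131071
Total = 68337 + 131071 = 199408


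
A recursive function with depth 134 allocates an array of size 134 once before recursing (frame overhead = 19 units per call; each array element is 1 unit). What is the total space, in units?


Array allocation: 134 units (allocated once)
Stack frames: 134 deep * 19 per frame = 2546 units
Total = 134 + 2546 = 2680


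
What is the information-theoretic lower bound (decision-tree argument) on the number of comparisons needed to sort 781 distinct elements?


A binary decision tree of height h has at most 2^h leaves and needs at least n! of them, so h >= ceil(log2(n!)).
781! is far too large to multiply out, so use Stirling's series:
  ln(n!) ~ n ln n - n + (1/2) ln(2 pi n) + 1/(12n)  (error below 1/(360 n^3), negligible here)
  ln(781) = 6.6605751
  n ln n = 781 * 6.6605751 = 5201.9092
  (1/2) ln(2 pi * 781) = (1/2) ln(4907.1677) = 4.2492
  1/(12*781) = 0.0001
  ln(781!) ~ 5201.9092 - 781 + 4.2492 + 0.0001 = 4425.1585
Convert to base 2: log2(781!) = 4425.1585 / ln 2 = 4425.1585 / 0.69314718 = 6384.1542
ceil(6384.1542) = 6385


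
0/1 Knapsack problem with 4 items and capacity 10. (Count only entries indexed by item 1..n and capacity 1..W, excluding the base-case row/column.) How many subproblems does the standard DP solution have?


The DP table is indexed by (item, capacity).
Rows: 4 items
Columns: 10 capacity values (1 to W)
Total subproblems = 4 * 10 = 40


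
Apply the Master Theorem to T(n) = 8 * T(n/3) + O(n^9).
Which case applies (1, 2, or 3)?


The Master Theorem: T(n) = a*T(n/b) + O(n^c)
  a = 8, b = 3, c = 9
log_b(a) = log_3(8) ~ 1.893
Compare b^c with a: 3^9 = 19683 > 8, so c > log_b(a).
Since c > log_b(a), Case 3 applies.
T(n) = O(n^9)
Master Theorem case = 3


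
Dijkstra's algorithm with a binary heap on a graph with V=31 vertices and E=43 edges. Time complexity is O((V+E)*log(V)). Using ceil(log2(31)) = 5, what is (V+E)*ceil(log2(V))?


Dijkstra with a binary heap: each vertex is extracted once, each edge may relax once.
Each heap operation costs O(log V).
V + E = 31 + 43 = 74
ceil(log2(31)) = 5 (since 2^4 = 16 < 31 <= 32 = 2^5)
Total heap work = (V+E) * ceil(log2(V)) = 74 * 5 = 370


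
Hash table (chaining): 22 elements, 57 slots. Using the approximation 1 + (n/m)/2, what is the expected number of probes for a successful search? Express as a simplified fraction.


Computing expected probes:
alpha = 22/57
= 1 + alpha/2
= 1 + 22/(2*57)
= (2*57 + 22) / (2*57)
= 136/114 = 68/57


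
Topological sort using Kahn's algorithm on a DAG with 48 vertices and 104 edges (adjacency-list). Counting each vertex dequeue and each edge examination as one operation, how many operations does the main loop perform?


Kahn's algorithm:
  1. Compute in-degrees: O(V + E)
  2. Process queue: each vertex dequeued once (O(V))
     each edge examined once (O(E))
Total = V + E = 48 + 104 = 152


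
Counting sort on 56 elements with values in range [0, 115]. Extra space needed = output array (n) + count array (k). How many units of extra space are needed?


Output array size: 56 (to store sorted result)
Count array size: 116 (one slot per possible value, range 0 to 115)
Total extra space = 56 + 116 = 172


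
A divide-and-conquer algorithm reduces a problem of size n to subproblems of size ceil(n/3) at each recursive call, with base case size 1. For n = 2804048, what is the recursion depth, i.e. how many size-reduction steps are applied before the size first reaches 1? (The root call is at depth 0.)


Each step divides the size by 3 (rounding up); after k steps the size is ceil(n/3^k), which equals 1 exactly when 3^k >= n.
So the depth is the smallest k with 3^k >= 2804048, i.e. ceil(log_3(2804048)).
3^13 = 1594323 < 2804048 <= 4782969 = 3^14
Recursion depth = 14


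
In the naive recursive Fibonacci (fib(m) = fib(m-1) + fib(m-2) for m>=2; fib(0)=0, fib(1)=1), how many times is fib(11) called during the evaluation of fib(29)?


Let N(m) = number of times fib(m) is called while evaluating fib(29).
N(29) = 1 (the initial call).
N(28) = 1 (only fib(29) calls it).
For 1 <= m <= 27: fib(m) is called by fib(m+1) and fib(m+2), so
  N(m) = N(m+1) + N(m+2).
fib(0) is called only by fib(2), so N(0) = N(2).
Walk down from m=29:
  N(29)=1, N(28)=1, N(27)=2, N(26)=3, N(25)=5, N(24)=8, N(23)=13, N(22)=21, N(21)=34, N(20)=55, N(19)=89, N(18)=144, N(17)=233, N(16)=377, N(15)=610, N(14)=987, N(13)=1597, N(12)=2584, N(11)=4181
N(11) = 4181


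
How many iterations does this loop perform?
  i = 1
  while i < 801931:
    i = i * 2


The loop variable doubles each iteration:
i = 1 -> 2 -> 4 -> 8 -> 16 -> 32 -> 64 -> 128 -> 256 -> 512 -> 1024 -> 2048 -> 4096 -> 8192 -> 16384 -> 32768 -> 65536 -> 131072 -> 262144 -> 524288 -> 1048576 (stop, 1048576 >= 801931)
Number of doublings = ceil(log2(801931)) = 20


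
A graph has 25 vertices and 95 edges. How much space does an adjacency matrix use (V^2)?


Adjacency matrix: V x V grid of entries
Space = V^2 = 25^2 = 25 * 25 = 625


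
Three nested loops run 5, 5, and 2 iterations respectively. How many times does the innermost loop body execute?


Loop 1 (outermost): 5 iterations
Loop 2 (middle): 5 iterations per outer
Loop 3 (innermost): 2 iterations per middle
Total = 5 * 5 * 2 = 50


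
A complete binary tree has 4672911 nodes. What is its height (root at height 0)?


In a complete binary tree, level k holds nodes 2^k .. 2^(k+1)-1 (1-indexed).
Height = floor(log2(n)) = floor(log2(4672911)) = 22
Check: 2^22 = 4194304 <= 4672911 < 8388608 = 2^23


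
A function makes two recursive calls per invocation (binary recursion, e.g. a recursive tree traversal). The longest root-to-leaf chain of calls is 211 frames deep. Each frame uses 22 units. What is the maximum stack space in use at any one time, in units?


Binary recursion: the two calls run one after the other, so only one root-to-leaf chain of frames is on the stack at a time.
Maximum depth (longest chain) = 211 frames
Each frame = 22 units
Max stack space = 211 * 22 = 4642


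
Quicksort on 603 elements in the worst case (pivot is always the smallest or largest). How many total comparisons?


In the worst case, each partition step picks the worst pivot:
  Partition 1: 602 comparisons (n-1 elements to compare)
  Partition 2: 601 comparisons
  Partition 3: 600 comparisons
  Partition 4: 599 comparisons
  Partition 5: 598 comparisons
  ...
  Last partition: 0 comparisons
Total = (n-1) + (n-2) + ... + 1 + 0 = n*(n-1)/2
= 603*602/2 = 181503


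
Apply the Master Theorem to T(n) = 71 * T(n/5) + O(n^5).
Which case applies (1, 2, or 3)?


The Master Theorem: T(n) = a*T(n/b) + O(n^c)
  a = 71, b = 5, c = 5
log_b(a) = log_5(71) ~ 2.649
Compare b^c with a: 5^5 = 3125 > 71, so c > log_b(a).
Since c > log_b(a), Case 3 applies.
T(n) = O(n^5)
Master Theorem case = 3


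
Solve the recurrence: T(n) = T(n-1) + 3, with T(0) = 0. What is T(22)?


Unrolling the recurrence:
T(22) = T(21) + 3
       = T(20) + 3 + 3
       = T(19) + 3*3
       ...
       = T(0) + 3*22
       = 0 + 66 = 66


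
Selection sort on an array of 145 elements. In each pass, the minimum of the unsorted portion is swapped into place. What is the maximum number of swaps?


Selection sort performs one swap per pass:
  Pass 1: find min in positions 0 to 144, swap with position 0
  Pass 2: find min in positions 1 to 144, swap with position 1
  Pass 3: find min in positions 2 to 144, swap with position 2
  Pass 4: find min in positions 3 to 144, swap with position 3
  Pass 5: find min in positions 4 to 144, swap with position 4
  ... (139 more passes)
Total passes (and swaps) = n - 1 = 145 - 1 = 144


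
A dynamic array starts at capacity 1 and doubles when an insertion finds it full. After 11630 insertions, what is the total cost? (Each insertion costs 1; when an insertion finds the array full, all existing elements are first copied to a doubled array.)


Insertion cost: 11630 (one per element)
Resizes occur just before inserting elements 2, 3, 5, 9, ...
Elements copied at each resize: 1 + 2 + 4 + 8 + 16 + 32 + 64 + 128 + 256 + 512 + 1024 + 2048 + 4096 + 8192
Sum of copies = 16383 (geometric series: 2^k - 1)
Total = 11630 + 16383 = 28013


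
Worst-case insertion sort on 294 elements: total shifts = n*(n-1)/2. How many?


Sum of shifts = 1 + 2 + 3 + ... + 293
= 294 * 293 / 2
= 86142 / 2
= 43071
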